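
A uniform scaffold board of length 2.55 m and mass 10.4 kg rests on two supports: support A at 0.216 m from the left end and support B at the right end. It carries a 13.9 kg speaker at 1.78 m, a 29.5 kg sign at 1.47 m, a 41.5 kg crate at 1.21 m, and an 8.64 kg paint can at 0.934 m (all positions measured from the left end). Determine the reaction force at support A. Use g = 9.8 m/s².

R_A ≈ 527 N

Sum moments about support B (its reaction then has zero moment arm).
Beam weight: 10.4 × 9.8 = 101.9 N down at 1.275 m → arm 1.275 m, τ = 101.9 × 1.275 = 129.9 N·m counterclockwise.
Speaker: 13.9 × 9.8 = 136.2 N down at 1.78 m → arm 0.77 m, τ = 136.2 × 0.77 = 104.9 N·m counterclockwise.
Sign: 29.5 × 9.8 = 289.1 N down at 1.47 m → arm 1.08 m, τ = 289.1 × 1.08 = 312.2 N·m counterclockwise.
Crate: 41.5 × 9.8 = 406.7 N down at 1.21 m → arm 1.34 m, τ = 406.7 × 1.34 = 545 N·m counterclockwise.
Paint can: 8.64 × 9.8 = 84.67 N down at 0.934 m → arm 1.616 m, τ = 84.67 × 1.616 = 136.8 N·m counterclockwise.
Net load moment about support B = 1229 N·m counterclockwise.
Reaction R at support A is upward at 0.216 m, arm 2.334 m → moment R × 2.334 clockwise.
For rotational equilibrium, R × 2.334 = 1229, so R = 527 N.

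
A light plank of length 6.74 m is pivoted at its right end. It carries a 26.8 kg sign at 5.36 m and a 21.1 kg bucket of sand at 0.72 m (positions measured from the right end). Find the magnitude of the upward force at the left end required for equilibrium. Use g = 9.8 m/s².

Taking torques about the right end:
Sign: 26.8 × 9.8 = 262.6 N down at 5.36 m → arm 5.36 m, τ = 262.6 × 5.36 = 1408 N·m counterclockwise.
Bucket of sand: 21.1 × 9.8 = 206.8 N down at 0.72 m → arm 0.72 m, τ = 206.8 × 0.72 = 148.9 N·m counterclockwise.
Net moment of the loads = 1557 N·m counterclockwise.
The upward force F acts at the left end, arm 6.74 m, giving F × 6.74 clockwise.
For rotational equilibrium, F × 6.74 = 1557, so F = 1557 / 6.74 = 231 N.

F ≈ 231 N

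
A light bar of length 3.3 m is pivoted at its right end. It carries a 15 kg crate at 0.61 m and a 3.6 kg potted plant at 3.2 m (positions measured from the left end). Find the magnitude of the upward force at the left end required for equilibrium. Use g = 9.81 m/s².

Choose the right end as the axis so the unknown pivot reaction has zero arm there.
Crate: 15 × 9.81 = 147.2 N down at 0.61 m → arm 2.69 m, τ = 147.2 × 2.69 = 396 N·m counterclockwise.
Potted plant: 3.6 × 9.81 = 35.32 N down at 3.2 m → arm 0.1 m, τ = 35.32 × 0.1 = 3.532 N·m counterclockwise.
Net moment of the loads = 399.5 N·m counterclockwise.
The upward force F acts at the left end, arm 3.3 m, giving F × 3.3 clockwise.
For rotational equilibrium, F × 3.3 = 399.5, so F = 399.5 / 3.3 = 121 N.

F ≈ 121 N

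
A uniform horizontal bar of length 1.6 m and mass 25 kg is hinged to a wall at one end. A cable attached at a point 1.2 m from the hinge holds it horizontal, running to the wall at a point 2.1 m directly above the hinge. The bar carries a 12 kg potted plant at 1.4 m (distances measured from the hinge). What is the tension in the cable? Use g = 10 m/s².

Taking torques about the hinge:
Beam weight: 25 × 10 = 250 N down at 0.8 m → arm 0.8 m, τ = 250 × 0.8 = 200 N·m clockwise.
Potted plant: 12 × 10 = 120 N down at 1.4 m → arm 1.4 m, τ = 120 × 1.4 = 168 N·m clockwise.
Total clockwise load moment = 368 N·m.
The cable tension T acts at 1.2 m; only its component perpendicular to the bar, T sinθ, produces torque. sinθ = h/√(h²+d²) = 2.1/√(2.1²+1.2²) = 0.8682.
Setting net torque to zero: T × 1.2 × 0.8682 = 368 → T = 368 / 1.042 = 353 N.

T ≈ 353 N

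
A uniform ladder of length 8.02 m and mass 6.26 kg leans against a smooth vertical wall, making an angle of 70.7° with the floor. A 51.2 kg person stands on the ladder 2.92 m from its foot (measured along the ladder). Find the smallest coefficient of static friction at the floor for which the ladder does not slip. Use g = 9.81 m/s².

Choose the foot of the ladder as the axis so the floor normal and friction both act there and drop out.
Ladder weight 6.26×9.81 = 61.41 N acts at 4.01 m along the ladder; its horizontal arm is 4.01·cos70.7° = 1.325 m → τ = 81.37 N·m clockwise.
Person: 51.2×9.81 = 502.3 N at 2.92 m → arm 0.9651 m → τ = 484.8 N·m clockwise.
Wall normal N acts horizontally at the top; its moment arm is the height L sinθ = 8.02·sin70.7° = 7.569 m, counterclockwise.
Balancing moments: N × 7.569 = 566.2, giving N = 74.81 N.
ΣFx = 0 ⇒ f = N_wall = 74.81 N. ΣFy = 0 ⇒ N_floor = 563.7 N.
μ_min = f / N_floor = 74.81 / 563.7 = 0.133.

μ_min ≈ 0.133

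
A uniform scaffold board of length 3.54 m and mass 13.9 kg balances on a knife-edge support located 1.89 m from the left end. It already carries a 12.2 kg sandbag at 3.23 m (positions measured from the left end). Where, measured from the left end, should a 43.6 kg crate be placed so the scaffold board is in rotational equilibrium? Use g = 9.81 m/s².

x ≈ 1.55 m from the left end

Choose the knife-edge support (at 1.89 m from the left end) as the axis so the support reaction has zero arm there.
Beam weight: 13.9 × 9.81 = 136.4 N down at 1.77 m → arm 0.12 m, τ = 136.4 × 0.12 = 16.37 N·m counterclockwise.
Sandbag: 12.2 × 9.81 = 119.7 N down at 3.23 m → arm 1.34 m, τ = 119.7 × 1.34 = 160.4 N·m clockwise.
Net moment of existing loads = 144 N·m clockwise.
The crate weighs 43.6 × 9.81 = 427.7 N and must supply an equal counterclockwise moment, so its lever arm about the knife-edge support is 144 / 427.7 = 0.337 m.
That puts it at 1.89 − 0.337 = 1.55 m from the left end.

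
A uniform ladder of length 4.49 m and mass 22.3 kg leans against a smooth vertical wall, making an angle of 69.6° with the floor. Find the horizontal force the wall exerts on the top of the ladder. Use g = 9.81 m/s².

N_wall ≈ 40.7 N

About the foot of the ladder:
Ladder weight 22.3×9.81 = 218.8 N acts at 2.245 m along the ladder; its horizontal arm is 2.245·cos69.6° = 0.7825 m → τ = 171.2 N·m clockwise.
Wall normal N acts horizontally at the top; its moment arm is the height L sinθ = 4.49·sin69.6° = 4.208 m, counterclockwise.
Στ = 0 ⇒ N × 4.208 = 171.2 ⇒ N = 40.7 N.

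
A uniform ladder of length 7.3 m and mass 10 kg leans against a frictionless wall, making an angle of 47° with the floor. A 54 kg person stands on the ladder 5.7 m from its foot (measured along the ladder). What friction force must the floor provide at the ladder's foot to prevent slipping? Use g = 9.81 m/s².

f ≈ 431 N

Take moments about the foot of the ladder.
Ladder weight 10×9.81 = 98.1 N acts at 3.65 m along the ladder; its horizontal arm is 3.65·cos47° = 2.489 m → τ = 244.2 N·m clockwise.
Person: 54×9.81 = 529.7 N at 5.7 m → arm 3.887 m → τ = 2059 N·m clockwise.
Wall normal N acts horizontally at the top; its moment arm is the height L sinθ = 7.3·sin47° = 5.339 m, counterclockwise.
For rotational equilibrium, N × 5.339 = 2303, so N = 431 N.
ΣFx = 0: friction at the foot balances the wall's push, so f = N_wall = 431 N.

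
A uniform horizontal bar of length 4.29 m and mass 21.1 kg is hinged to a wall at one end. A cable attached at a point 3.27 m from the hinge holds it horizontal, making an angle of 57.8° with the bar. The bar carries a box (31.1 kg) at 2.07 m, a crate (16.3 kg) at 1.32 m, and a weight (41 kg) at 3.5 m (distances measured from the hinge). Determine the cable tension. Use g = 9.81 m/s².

Taking torques about the hinge:
Beam weight: 21.1 × 9.81 = 207 N down at 2.145 m → arm 2.145 m, τ = 207 × 2.145 = 444 N·m clockwise.
Box: 31.1 × 9.81 = 305.1 N down at 2.07 m → arm 2.07 m, τ = 305.1 × 2.07 = 631.6 N·m clockwise.
Crate: 16.3 × 9.81 = 159.9 N down at 1.32 m → arm 1.32 m, τ = 159.9 × 1.32 = 211.1 N·m clockwise.
Weight: 41 × 9.81 = 402.2 N down at 3.5 m → arm 3.5 m, τ = 402.2 × 3.5 = 1408 N·m clockwise.
Total clockwise load moment = 2695 N·m.
The cable tension T acts at 3.27 m; only its component perpendicular to the bar, T sinθ, produces torque. sin 57.8° = 0.8462.
Setting net torque to zero: T × 3.27 × 0.8462 = 2695 → T = 2695 / 2.767 = 974 N.

T ≈ 974 N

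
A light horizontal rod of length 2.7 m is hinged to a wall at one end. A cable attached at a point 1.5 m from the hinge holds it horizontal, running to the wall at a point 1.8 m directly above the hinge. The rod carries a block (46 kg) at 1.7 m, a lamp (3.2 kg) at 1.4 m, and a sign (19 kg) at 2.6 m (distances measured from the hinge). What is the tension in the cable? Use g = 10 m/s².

T ≈ 1150 N

Take moments about the hinge.
Block: 46 × 10 = 460 N down at 1.7 m → arm 1.7 m, τ = 460 × 1.7 = 782 N·m clockwise.
Lamp: 3.2 × 10 = 32 N down at 1.4 m → arm 1.4 m, τ = 32 × 1.4 = 44.8 N·m clockwise.
Sign: 19 × 10 = 190 N down at 2.6 m → arm 2.6 m, τ = 190 × 2.6 = 494 N·m clockwise.
Total clockwise load moment = 1321 N·m.
The cable tension T acts at 1.5 m; only its component perpendicular to the rod, T sinθ, produces torque. sinθ = h/√(h²+d²) = 1.8/√(1.8²+1.5²) = 0.7682.
Setting net torque to zero: T × 1.5 × 0.7682 = 1321 → T = 1321 / 1.152 = 1150 N.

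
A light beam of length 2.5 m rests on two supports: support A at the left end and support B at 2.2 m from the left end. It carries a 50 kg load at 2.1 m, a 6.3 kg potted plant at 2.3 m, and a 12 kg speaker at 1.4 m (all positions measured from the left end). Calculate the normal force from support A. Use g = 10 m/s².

Take moments about support B.
Load: 50 × 10 = 500 N down at 2.1 m → arm 0.1 m, τ = 500 × 0.1 = 50 N·m counterclockwise.
Potted plant: 6.3 × 10 = 63 N down at 2.3 m → arm 0.1 m, τ = 63 × 0.1 = 6.3 N·m clockwise.
Speaker: 12 × 10 = 120 N down at 1.4 m → arm 0.8 m, τ = 120 × 0.8 = 96 N·m counterclockwise.
Net load moment about support B = 139.7 N·m counterclockwise.
Reaction R at support A is upward at 0 m, arm 2.2 m → moment R × 2.2 clockwise.
Setting net torque to zero: R × 2.2 = 139.7 → R = 63.5 N.

R_A ≈ 63.5 N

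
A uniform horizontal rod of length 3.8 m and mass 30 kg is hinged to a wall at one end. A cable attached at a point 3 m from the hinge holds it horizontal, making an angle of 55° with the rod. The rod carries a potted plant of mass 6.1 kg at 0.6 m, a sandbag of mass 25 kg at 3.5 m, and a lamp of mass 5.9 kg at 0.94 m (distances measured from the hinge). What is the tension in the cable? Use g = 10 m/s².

Taking torques about the hinge:
Beam weight: 30 × 10 = 300 N down at 1.9 m → arm 1.9 m, τ = 300 × 1.9 = 570 N·m clockwise.
Potted plant: 6.1 × 10 = 61 N down at 0.6 m → arm 0.6 m, τ = 61 × 0.6 = 36.6 N·m clockwise.
Sandbag: 25 × 10 = 250 N down at 3.5 m → arm 3.5 m, τ = 250 × 3.5 = 875 N·m clockwise.
Lamp: 5.9 × 10 = 59 N down at 0.94 m → arm 0.94 m, τ = 59 × 0.94 = 55.46 N·m clockwise.
Total clockwise load moment = 1537 N·m.
The cable tension T acts at 3 m; only its component perpendicular to the rod, T sinθ, produces torque. sin 55° = 0.8192.
Στ = 0 ⇒ T × 3 × 0.8192 = 1537 ⇒ T = 1537 / 2.458 = 625 N.

T ≈ 625 N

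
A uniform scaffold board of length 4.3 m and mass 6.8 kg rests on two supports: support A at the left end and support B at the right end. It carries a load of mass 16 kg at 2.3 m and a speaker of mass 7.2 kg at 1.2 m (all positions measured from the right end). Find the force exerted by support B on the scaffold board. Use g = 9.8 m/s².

R_B ≈ 157 N

Choose support A as the axis so its reaction then has zero moment arm.
Beam weight: 6.8 × 9.8 = 66.64 N down at 2.15 m → arm 2.15 m, τ = 66.64 × 2.15 = 143.3 N·m clockwise.
Load: 16 × 9.8 = 156.8 N down at 2.3 m → arm 2 m, τ = 156.8 × 2 = 313.6 N·m clockwise.
Speaker: 7.2 × 9.8 = 70.56 N down at 1.2 m → arm 3.1 m, τ = 70.56 × 3.1 = 218.7 N·m clockwise.
Net load moment about support A = 675.6 N·m clockwise.
Reaction R at support B is upward at 0 m, arm 4.3 m → moment R × 4.3 counterclockwise.
Balancing moments: R × 4.3 = 675.6, giving R = 157 N.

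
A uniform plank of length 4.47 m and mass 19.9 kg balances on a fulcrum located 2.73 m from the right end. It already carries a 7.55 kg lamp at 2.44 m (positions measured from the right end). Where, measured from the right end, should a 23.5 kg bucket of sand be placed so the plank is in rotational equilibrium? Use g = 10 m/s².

x ≈ 3.24 m from the right end

About the fulcrum (at 2.73 m from the right end):
Beam weight: 19.9 × 10 = 199 N down at 2.235 m → arm 0.495 m, τ = 199 × 0.495 = 98.5 N·m clockwise.
Lamp: 7.55 × 10 = 75.5 N down at 2.44 m → arm 0.29 m, τ = 75.5 × 0.29 = 21.89 N·m clockwise.
Net moment of existing loads = 120.4 N·m clockwise.
The bucket of sand weighs 23.5 × 10 = 235 N and must supply an equal counterclockwise moment, so its lever arm about the fulcrum is 120.4 / 235 = 0.512 m.
That puts it at 2.73 + 0.512 = 3.24 m from the right end.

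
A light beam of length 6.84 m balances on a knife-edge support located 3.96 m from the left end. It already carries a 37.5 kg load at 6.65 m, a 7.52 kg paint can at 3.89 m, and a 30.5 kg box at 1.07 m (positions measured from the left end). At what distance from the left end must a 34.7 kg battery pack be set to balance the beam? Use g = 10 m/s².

Take moments about the knife-edge support (at 3.96 m from the left end).
Load: 37.5 × 10 = 375 N down at 6.65 m → arm 2.69 m, τ = 375 × 2.69 = 1009 N·m clockwise.
Paint can: 7.52 × 10 = 75.2 N down at 3.89 m → arm 0.07 m, τ = 75.2 × 0.07 = 5.264 N·m counterclockwise.
Box: 30.5 × 10 = 305 N down at 1.07 m → arm 2.89 m, τ = 305 × 2.89 = 881.5 N·m counterclockwise.
Net moment of existing loads = 122.2 N·m clockwise.
The battery pack weighs 34.7 × 10 = 347 N and must supply an equal counterclockwise moment, so its lever arm about the knife-edge support is 122.2 / 347 = 0.352 m.
That puts it at 3.96 − 0.352 = 3.61 m from the left end.

x ≈ 3.61 m from the left end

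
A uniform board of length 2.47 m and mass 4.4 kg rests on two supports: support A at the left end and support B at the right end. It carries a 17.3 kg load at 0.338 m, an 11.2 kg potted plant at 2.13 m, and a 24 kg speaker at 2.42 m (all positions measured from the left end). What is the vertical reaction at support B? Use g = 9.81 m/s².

R_B ≈ 370 N

Sum moments about support A (its reaction then has zero moment arm).
Beam weight: 4.4 × 9.81 = 43.16 N down at 1.235 m → arm 1.235 m, τ = 43.16 × 1.235 = 53.3 N·m clockwise.
Load: 17.3 × 9.81 = 169.7 N down at 0.338 m → arm 0.338 m, τ = 169.7 × 0.338 = 57.36 N·m clockwise.
Potted plant: 11.2 × 9.81 = 109.9 N down at 2.13 m → arm 2.13 m, τ = 109.9 × 2.13 = 234.1 N·m clockwise.
Speaker: 24 × 9.81 = 235.4 N down at 2.42 m → arm 2.42 m, τ = 235.4 × 2.42 = 569.7 N·m clockwise.
Net load moment about support A = 914.5 N·m clockwise.
Reaction R at support B is upward at 2.47 m, arm 2.47 m → moment R × 2.47 counterclockwise.
For rotational equilibrium, R × 2.47 = 914.5, so R = 370 N.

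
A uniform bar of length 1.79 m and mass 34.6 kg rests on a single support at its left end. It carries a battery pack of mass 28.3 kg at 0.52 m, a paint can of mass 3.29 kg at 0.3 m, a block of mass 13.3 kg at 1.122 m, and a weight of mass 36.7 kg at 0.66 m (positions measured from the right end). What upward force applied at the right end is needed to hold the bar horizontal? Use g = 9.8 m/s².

About the left end:
Beam weight: 34.6 × 9.8 = 339.1 N down at 0.895 m → arm 0.895 m, τ = 339.1 × 0.895 = 303.5 N·m clockwise.
Battery pack: 28.3 × 9.8 = 277.3 N down at 0.52 m → arm 1.27 m, τ = 277.3 × 1.27 = 352.2 N·m clockwise.
Paint can: 3.29 × 9.8 = 32.24 N down at 0.3 m → arm 1.49 m, τ = 32.24 × 1.49 = 48.04 N·m clockwise.
Block: 13.3 × 9.8 = 130.3 N down at 1.122 m → arm 0.668 m, τ = 130.3 × 0.668 = 87.04 N·m clockwise.
Weight: 36.7 × 9.8 = 359.7 N down at 0.66 m → arm 1.13 m, τ = 359.7 × 1.13 = 406.5 N·m clockwise.
Net moment of the loads = 1197 N·m clockwise.
The upward force F acts at the right end, arm 1.79 m, giving F × 1.79 counterclockwise.
For rotational equilibrium, F × 1.79 = 1197, so F = 1197 / 1.79 = 669 N.

F ≈ 669 N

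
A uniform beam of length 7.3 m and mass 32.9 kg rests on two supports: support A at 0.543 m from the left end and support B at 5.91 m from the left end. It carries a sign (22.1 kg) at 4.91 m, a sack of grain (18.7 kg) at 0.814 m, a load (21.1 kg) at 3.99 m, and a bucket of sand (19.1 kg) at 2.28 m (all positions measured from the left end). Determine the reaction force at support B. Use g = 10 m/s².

Taking torques about support A:
Beam weight: 32.9 × 10 = 329 N down at 3.65 m → arm 3.107 m, τ = 329 × 3.107 = 1022 N·m clockwise.
Sign: 22.1 × 10 = 221 N down at 4.91 m → arm 4.367 m, τ = 221 × 4.367 = 965.1 N·m clockwise.
Sack of grain: 18.7 × 10 = 187 N down at 0.814 m → arm 0.271 m, τ = 187 × 0.271 = 50.68 N·m clockwise.
Load: 21.1 × 10 = 211 N down at 3.99 m → arm 3.447 m, τ = 211 × 3.447 = 727.3 N·m clockwise.
Bucket of sand: 19.1 × 10 = 191 N down at 2.28 m → arm 1.737 m, τ = 191 × 1.737 = 331.8 N·m clockwise.
Net load moment about support A = 3097 N·m clockwise.
Reaction R at support B is upward at 5.91 m, arm 5.367 m → moment R × 5.367 counterclockwise.
For rotational equilibrium, R × 5.367 = 3097, so R = 577 N.

R_B ≈ 577 N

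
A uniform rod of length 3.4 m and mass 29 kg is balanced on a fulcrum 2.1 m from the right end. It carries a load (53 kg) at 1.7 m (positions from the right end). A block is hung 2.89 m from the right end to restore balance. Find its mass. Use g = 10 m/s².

m ≈ 41.5 kg

Taking torques about the fulcrum (at 2.1 m from the right end):
Beam weight: 29 × 10 = 290 N down at 1.7 m → arm 0.4 m, τ = 290 × 0.4 = 116 N·m clockwise.
Load: 53 × 10 = 530 N down at 1.7 m → arm 0.4 m, τ = 530 × 0.4 = 212 N·m clockwise.
Net moment of known loads = 328 N·m clockwise.
An unknown mass m at 2.89 m has arm 0.79 m; its moment is m·g·0.79 counterclockwise.
For rotational equilibrium, m × 10 × 0.79 = 328, so m = 328 / (10 × 0.79) = 41.5 kg.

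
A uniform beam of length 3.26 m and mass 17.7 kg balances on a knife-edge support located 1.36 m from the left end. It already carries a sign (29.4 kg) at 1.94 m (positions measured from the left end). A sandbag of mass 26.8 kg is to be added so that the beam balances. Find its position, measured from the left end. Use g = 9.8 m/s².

Taking torques about the knife-edge support (at 1.36 m from the left end):
Beam weight: 17.7 × 9.8 = 173.5 N down at 1.63 m → arm 0.27 m, τ = 173.5 × 0.27 = 46.85 N·m clockwise.
Sign: 29.4 × 9.8 = 288.1 N down at 1.94 m → arm 0.58 m, τ = 288.1 × 0.58 = 167.1 N·m clockwise.
Net moment of existing loads = 213.9 N·m clockwise.
The sandbag weighs 26.8 × 9.8 = 262.6 N and must supply an equal counterclockwise moment, so its lever arm about the knife-edge support is 213.9 / 262.6 = 0.815 m.
That puts it at 1.36 − 0.815 = 0.545 m from the left end.

x ≈ 0.545 m from the left end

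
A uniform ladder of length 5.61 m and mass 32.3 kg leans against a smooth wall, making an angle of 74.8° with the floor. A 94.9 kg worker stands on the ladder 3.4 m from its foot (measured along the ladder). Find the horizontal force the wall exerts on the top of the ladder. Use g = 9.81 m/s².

Taking torques about the foot of the ladder:
Ladder weight 32.3×9.81 = 316.9 N acts at 2.805 m along the ladder; its horizontal arm is 2.805·cos74.8° = 0.7354 m → τ = 233 N·m clockwise.
Worker: 94.9×9.81 = 931 N at 3.4 m → arm 0.8914 m → τ = 829.9 N·m clockwise.
Wall normal N acts horizontally at the top; its moment arm is the height L sinθ = 5.61·sin74.8° = 5.414 m, counterclockwise.
For rotational equilibrium, N × 5.414 = 1063, so N = 196 N.

N_wall ≈ 196 N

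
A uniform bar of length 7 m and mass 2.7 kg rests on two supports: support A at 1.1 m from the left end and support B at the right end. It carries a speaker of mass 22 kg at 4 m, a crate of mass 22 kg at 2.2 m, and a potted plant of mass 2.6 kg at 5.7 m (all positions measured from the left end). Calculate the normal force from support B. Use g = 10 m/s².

R_B ≈ 180 N

About support A:
Beam weight: 2.7 × 10 = 27 N down at 3.5 m → arm 2.4 m, τ = 27 × 2.4 = 64.8 N·m clockwise.
Speaker: 22 × 10 = 220 N down at 4 m → arm 2.9 m, τ = 220 × 2.9 = 638 N·m clockwise.
Crate: 22 × 10 = 220 N down at 2.2 m → arm 1.1 m, τ = 220 × 1.1 = 242 N·m clockwise.
Potted plant: 2.6 × 10 = 26 N down at 5.7 m → arm 4.6 m, τ = 26 × 4.6 = 119.6 N·m clockwise.
Net load moment about support A = 1064 N·m clockwise.
Reaction R at support B is upward at 7 m, arm 5.9 m → moment R × 5.9 counterclockwise.
Setting net torque to zero: R × 5.9 = 1064 → R = 180 N.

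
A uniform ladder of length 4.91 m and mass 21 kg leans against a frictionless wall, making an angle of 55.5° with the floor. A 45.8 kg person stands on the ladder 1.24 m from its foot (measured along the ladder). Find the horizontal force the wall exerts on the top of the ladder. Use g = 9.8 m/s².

Take moments about the foot of the ladder.
Ladder weight 21×9.8 = 205.8 N acts at 2.455 m along the ladder; its horizontal arm is 2.455·cos55.5° = 1.391 m → τ = 286.3 N·m clockwise.
Person: 45.8×9.8 = 448.8 N at 1.24 m → arm 0.7023 m → τ = 315.2 N·m clockwise.
Wall normal N acts horizontally at the top; its moment arm is the height L sinθ = 4.91·sin55.5° = 4.046 m, counterclockwise.
Στ = 0 ⇒ N × 4.046 = 601.5 ⇒ N = 149 N.

N_wall ≈ 149 N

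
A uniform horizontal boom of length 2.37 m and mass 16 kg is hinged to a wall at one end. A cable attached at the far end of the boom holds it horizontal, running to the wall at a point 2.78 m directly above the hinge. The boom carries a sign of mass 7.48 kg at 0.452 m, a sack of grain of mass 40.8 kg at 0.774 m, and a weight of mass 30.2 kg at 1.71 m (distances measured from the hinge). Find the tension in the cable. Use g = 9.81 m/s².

About the hinge:
Beam weight: 16 × 9.81 = 157 N down at 1.185 m → arm 1.185 m, τ = 157 × 1.185 = 186 N·m clockwise.
Sign: 7.48 × 9.81 = 73.38 N down at 0.452 m → arm 0.452 m, τ = 73.38 × 0.452 = 33.17 N·m clockwise.
Sack of grain: 40.8 × 9.81 = 400.2 N down at 0.774 m → arm 0.774 m, τ = 400.2 × 0.774 = 309.8 N·m clockwise.
Weight: 30.2 × 9.81 = 296.3 N down at 1.71 m → arm 1.71 m, τ = 296.3 × 1.71 = 506.7 N·m clockwise.
Total clockwise load moment = 1036 N·m.
The cable tension T acts at 2.37 m; only its component perpendicular to the boom, T sinθ, produces torque. sinθ = h/√(h²+d²) = 2.78/√(2.78²+2.37²) = 0.761.
For rotational equilibrium, T × 2.37 × 0.761 = 1036, so T = 1036 / 1.804 = 574 N.

T ≈ 574 N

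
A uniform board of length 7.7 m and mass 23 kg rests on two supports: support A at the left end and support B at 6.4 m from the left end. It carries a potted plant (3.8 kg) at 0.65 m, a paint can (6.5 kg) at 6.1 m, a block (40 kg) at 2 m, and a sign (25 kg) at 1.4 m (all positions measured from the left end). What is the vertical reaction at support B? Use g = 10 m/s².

Choose support A as the axis so its reaction then has zero moment arm.
Beam weight: 23 × 10 = 230 N down at 3.85 m → arm 3.85 m, τ = 230 × 3.85 = 885.5 N·m clockwise.
Potted plant: 3.8 × 10 = 38 N down at 0.65 m → arm 0.65 m, τ = 38 × 0.65 = 24.7 N·m clockwise.
Paint can: 6.5 × 10 = 65 N down at 6.1 m → arm 6.1 m, τ = 65 × 6.1 = 396.5 N·m clockwise.
Block: 40 × 10 = 400 N down at 2 m → arm 2 m, τ = 400 × 2 = 800 N·m clockwise.
Sign: 25 × 10 = 250 N down at 1.4 m → arm 1.4 m, τ = 250 × 1.4 = 350 N·m clockwise.
Net load moment about support A = 2457 N·m clockwise.
Reaction R at support B is upward at 6.4 m, arm 6.4 m → moment R × 6.4 counterclockwise.
Setting net torque to zero: R × 6.4 = 2457 → R = 384 N.

R_B ≈ 384 N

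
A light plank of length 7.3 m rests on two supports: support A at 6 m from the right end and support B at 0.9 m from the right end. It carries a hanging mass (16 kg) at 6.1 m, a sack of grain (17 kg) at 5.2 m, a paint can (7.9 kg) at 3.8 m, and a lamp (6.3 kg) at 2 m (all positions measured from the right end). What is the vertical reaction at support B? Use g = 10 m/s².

Take moments about support A.
Hanging mass: 16 × 10 = 160 N down at 6.1 m → arm 0.1 m, τ = 160 × 0.1 = 16 N·m counterclockwise.
Sack of grain: 17 × 10 = 170 N down at 5.2 m → arm 0.8 m, τ = 170 × 0.8 = 136 N·m clockwise.
Paint can: 7.9 × 10 = 79 N down at 3.8 m → arm 2.2 m, τ = 79 × 2.2 = 173.8 N·m clockwise.
Lamp: 6.3 × 10 = 63 N down at 2 m → arm 4 m, τ = 63 × 4 = 252 N·m clockwise.
Net load moment about support A = 545.8 N·m clockwise.
Reaction R at support B is upward at 0.9 m, arm 5.1 m → moment R × 5.1 counterclockwise.
For rotational equilibrium, R × 5.1 = 545.8, so R = 107 N.

R_B ≈ 107 N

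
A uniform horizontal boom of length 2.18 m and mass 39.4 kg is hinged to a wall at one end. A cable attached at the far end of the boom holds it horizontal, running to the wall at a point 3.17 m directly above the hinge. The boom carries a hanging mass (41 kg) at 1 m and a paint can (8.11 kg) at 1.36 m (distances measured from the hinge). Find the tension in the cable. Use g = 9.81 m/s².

Taking torques about the hinge:
Beam weight: 39.4 × 9.81 = 386.5 N down at 1.09 m → arm 1.09 m, τ = 386.5 × 1.09 = 421.3 N·m clockwise.
Hanging mass: 41 × 9.81 = 402.2 N down at 1 m → arm 1 m, τ = 402.2 × 1 = 402.2 N·m clockwise.
Paint can: 8.11 × 9.81 = 79.56 N down at 1.36 m → arm 1.36 m, τ = 79.56 × 1.36 = 108.2 N·m clockwise.
Total clockwise load moment = 931.7 N·m.
The cable tension T acts at 2.18 m; only its component perpendicular to the boom, T sinθ, produces torque. sinθ = h/√(h²+d²) = 3.17/√(3.17²+2.18²) = 0.824.
For rotational equilibrium, T × 2.18 × 0.824 = 931.7, so T = 931.7 / 1.796 = 519 N.

T ≈ 519 N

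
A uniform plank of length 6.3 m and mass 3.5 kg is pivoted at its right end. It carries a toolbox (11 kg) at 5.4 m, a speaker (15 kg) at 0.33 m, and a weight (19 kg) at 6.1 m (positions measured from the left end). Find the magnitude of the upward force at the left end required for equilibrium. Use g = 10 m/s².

Taking torques about the right end:
Beam weight: 3.5 × 10 = 35 N down at 3.15 m → arm 3.15 m, τ = 35 × 3.15 = 110.2 N·m counterclockwise.
Toolbox: 11 × 10 = 110 N down at 5.4 m → arm 0.9 m, τ = 110 × 0.9 = 99 N·m counterclockwise.
Speaker: 15 × 10 = 150 N down at 0.33 m → arm 5.97 m, τ = 150 × 5.97 = 895.5 N·m counterclockwise.
Weight: 19 × 10 = 190 N down at 6.1 m → arm 0.2 m, τ = 190 × 0.2 = 38 N·m counterclockwise.
Net moment of the loads = 1143 N·m counterclockwise.
The upward force F acts at the left end, arm 6.3 m, giving F × 6.3 clockwise.
Setting net torque to zero: F × 6.3 = 1143 → F = 1143 / 6.3 = 181 N.

F ≈ 181 N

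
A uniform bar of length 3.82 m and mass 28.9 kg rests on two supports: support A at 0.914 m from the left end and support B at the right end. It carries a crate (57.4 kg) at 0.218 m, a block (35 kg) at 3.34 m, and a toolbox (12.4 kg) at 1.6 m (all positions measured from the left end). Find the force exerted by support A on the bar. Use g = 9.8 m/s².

Choose support B as the axis so its reaction then has zero moment arm.
Beam weight: 28.9 × 9.8 = 283.2 N down at 1.91 m → arm 1.91 m, τ = 283.2 × 1.91 = 540.9 N·m counterclockwise.
Crate: 57.4 × 9.8 = 562.5 N down at 0.218 m → arm 3.602 m, τ = 562.5 × 3.602 = 2026 N·m counterclockwise.
Block: 35 × 9.8 = 343 N down at 3.34 m → arm 0.48 m, τ = 343 × 0.48 = 164.6 N·m counterclockwise.
Toolbox: 12.4 × 9.8 = 121.5 N down at 1.6 m → arm 2.22 m, τ = 121.5 × 2.22 = 269.7 N·m counterclockwise.
Net load moment about support B = 3001 N·m counterclockwise.
Reaction R at support A is upward at 0.914 m, arm 2.906 m → moment R × 2.906 clockwise.
Balancing moments: R × 2.906 = 3001, giving R = 1030 N.

R_A ≈ 1030 N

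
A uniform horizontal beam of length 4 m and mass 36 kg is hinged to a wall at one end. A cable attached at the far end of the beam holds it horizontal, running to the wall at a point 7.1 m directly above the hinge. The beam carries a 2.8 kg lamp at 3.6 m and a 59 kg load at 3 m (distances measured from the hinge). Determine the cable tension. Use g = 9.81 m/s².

Sum moments about the hinge (the unknown hinge reaction has zero arm there).
Beam weight: 36 × 9.81 = 353.2 N down at 2 m → arm 2 m, τ = 353.2 × 2 = 706.4 N·m clockwise.
Lamp: 2.8 × 9.81 = 27.47 N down at 3.6 m → arm 3.6 m, τ = 27.47 × 3.6 = 98.89 N·m clockwise.
Load: 59 × 9.81 = 578.8 N down at 3 m → arm 3 m, τ = 578.8 × 3 = 1736 N·m clockwise.
Total clockwise load moment = 2541 N·m.
The cable tension T acts at 4 m; only its component perpendicular to the beam, T sinθ, produces torque. sinθ = h/√(h²+d²) = 7.1/√(7.1²+4²) = 0.8712.
Setting net torque to zero: T × 4 × 0.8712 = 2541 → T = 2541 / 3.485 = 729 N.

T ≈ 729 N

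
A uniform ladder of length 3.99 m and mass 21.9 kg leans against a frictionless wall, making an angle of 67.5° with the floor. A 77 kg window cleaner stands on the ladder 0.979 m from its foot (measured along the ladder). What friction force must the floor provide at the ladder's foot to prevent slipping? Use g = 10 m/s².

f ≈ 124 N

Taking torques about the foot of the ladder:
Ladder weight 21.9×10 = 219 N acts at 1.995 m along the ladder; its horizontal arm is 1.995·cos67.5° = 0.7635 m → τ = 167.2 N·m clockwise.
Window cleaner: 77×10 = 770 N at 0.979 m → arm 0.3746 m → τ = 288.4 N·m clockwise.
Wall normal N acts horizontally at the top; its moment arm is the height L sinθ = 3.99·sin67.5° = 3.686 m, counterclockwise.
Setting net torque to zero: N × 3.686 = 455.6 → N = 124 N.
ΣFx = 0: friction at the foot balances the wall's push, so f = N_wall = 124 N.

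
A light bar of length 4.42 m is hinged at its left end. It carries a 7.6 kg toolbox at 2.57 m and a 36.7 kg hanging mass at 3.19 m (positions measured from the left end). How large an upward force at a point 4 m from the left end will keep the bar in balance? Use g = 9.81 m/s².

Sum moments about the left end (the unknown pivot reaction has zero arm there).
Toolbox: 7.6 × 9.81 = 74.56 N down at 2.57 m → arm 2.57 m, τ = 74.56 × 2.57 = 191.6 N·m clockwise.
Hanging mass: 36.7 × 9.81 = 360 N down at 3.19 m → arm 3.19 m, τ = 360 × 3.19 = 1148 N·m clockwise.
Net moment of the loads = 1340 N·m clockwise.
The upward force F acts at a point 4 m from the left end, arm 4 m, giving F × 4 counterclockwise.
For rotational equilibrium, F × 4 = 1340, so F = 1340 / 4 = 335 N.

F ≈ 335 N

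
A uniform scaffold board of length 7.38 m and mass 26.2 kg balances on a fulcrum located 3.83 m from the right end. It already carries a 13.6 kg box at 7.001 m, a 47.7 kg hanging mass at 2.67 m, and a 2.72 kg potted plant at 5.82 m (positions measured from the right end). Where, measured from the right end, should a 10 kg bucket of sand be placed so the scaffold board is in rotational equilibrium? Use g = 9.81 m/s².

Take moments about the fulcrum (at 3.83 m from the right end).
Beam weight: 26.2 × 9.81 = 257 N down at 3.69 m → arm 0.14 m, τ = 257 × 0.14 = 35.98 N·m clockwise.
Box: 13.6 × 9.81 = 133.4 N down at 7.001 m → arm 3.171 m, τ = 133.4 × 3.171 = 423 N·m counterclockwise.
Hanging mass: 47.7 × 9.81 = 467.9 N down at 2.67 m → arm 1.16 m, τ = 467.9 × 1.16 = 542.8 N·m clockwise.
Potted plant: 2.72 × 9.81 = 26.68 N down at 5.82 m → arm 1.99 m, τ = 26.68 × 1.99 = 53.09 N·m counterclockwise.
Net moment of existing loads = 102.7 N·m clockwise.
The bucket of sand weighs 10 × 9.81 = 98.1 N and must supply an equal counterclockwise moment, so its lever arm about the fulcrum is 102.7 / 98.1 = 1.05 m.
That puts it at 3.83 + 1.05 = 4.88 m from the right end.

x ≈ 4.88 m from the right end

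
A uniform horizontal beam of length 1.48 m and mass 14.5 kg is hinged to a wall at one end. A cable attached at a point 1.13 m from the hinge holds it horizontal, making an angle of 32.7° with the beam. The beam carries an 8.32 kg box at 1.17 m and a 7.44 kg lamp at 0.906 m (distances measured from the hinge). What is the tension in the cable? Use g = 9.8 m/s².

T ≈ 437 N

Taking torques about the hinge:
Beam weight: 14.5 × 9.8 = 142.1 N down at 0.74 m → arm 0.74 m, τ = 142.1 × 0.74 = 105.2 N·m clockwise.
Box: 8.32 × 9.8 = 81.54 N down at 1.17 m → arm 1.17 m, τ = 81.54 × 1.17 = 95.4 N·m clockwise.
Lamp: 7.44 × 9.8 = 72.91 N down at 0.906 m → arm 0.906 m, τ = 72.91 × 0.906 = 66.06 N·m clockwise.
Total clockwise load moment = 266.7 N·m.
The cable tension T acts at 1.13 m; only its component perpendicular to the beam, T sinθ, produces torque. sin 32.7° = 0.5402.
Balancing moments: T × 1.13 × 0.5402 = 266.7, giving T = 266.7 / 0.6104 = 437 N.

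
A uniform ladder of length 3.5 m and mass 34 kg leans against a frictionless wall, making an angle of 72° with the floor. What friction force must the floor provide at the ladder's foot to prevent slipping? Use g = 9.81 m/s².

Taking torques about the foot of the ladder:
Ladder weight 34×9.81 = 333.5 N acts at 1.75 m along the ladder; its horizontal arm is 1.75·cos72° = 0.5408 m → τ = 180.4 N·m clockwise.
Wall normal N acts horizontally at the top; its moment arm is the height L sinθ = 3.5·sin72° = 3.329 m, counterclockwise.
Balancing moments: N × 3.329 = 180.4, giving N = 54.2 N.
ΣFx = 0: friction at the foot balances the wall's push, so f = N_wall = 54.2 N.

f ≈ 54.2 N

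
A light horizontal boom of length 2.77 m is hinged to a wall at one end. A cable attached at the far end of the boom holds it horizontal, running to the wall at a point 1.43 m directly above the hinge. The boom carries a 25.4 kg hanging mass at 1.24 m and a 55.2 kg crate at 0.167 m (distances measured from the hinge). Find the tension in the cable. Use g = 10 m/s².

Sum moments about the hinge (the unknown hinge reaction has zero arm there).
Hanging mass: 25.4 × 10 = 254 N down at 1.24 m → arm 1.24 m, τ = 254 × 1.24 = 315 N·m clockwise.
Crate: 55.2 × 10 = 552 N down at 0.167 m → arm 0.167 m, τ = 552 × 0.167 = 92.18 N·m clockwise.
Total clockwise load moment = 407.2 N·m.
The cable tension T acts at 2.77 m; only its component perpendicular to the boom, T sinθ, produces torque. sinθ = h/√(h²+d²) = 1.43/√(1.43²+2.77²) = 0.4587.
Στ = 0 ⇒ T × 2.77 × 0.4587 = 407.2 ⇒ T = 407.2 / 1.271 = 320 N.

T ≈ 320 N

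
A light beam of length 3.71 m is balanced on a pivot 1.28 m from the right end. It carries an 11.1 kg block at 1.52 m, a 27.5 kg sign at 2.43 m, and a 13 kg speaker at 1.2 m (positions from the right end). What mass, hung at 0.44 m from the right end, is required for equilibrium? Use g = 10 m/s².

Take moments about the pivot (at 1.28 m from the right end).
Block: 11.1 × 10 = 111 N down at 1.52 m → arm 0.24 m, τ = 111 × 0.24 = 26.64 N·m counterclockwise.
Sign: 27.5 × 10 = 275 N down at 2.43 m → arm 1.15 m, τ = 275 × 1.15 = 316.2 N·m counterclockwise.
Speaker: 13 × 10 = 130 N down at 1.2 m → arm 0.08 m, τ = 130 × 0.08 = 10.4 N·m clockwise.
Net moment of known loads = 332.4 N·m counterclockwise.
An unknown mass m at 0.44 m has arm 0.84 m; its moment is m·g·0.84 clockwise.
For rotational equilibrium, m × 10 × 0.84 = 332.4, so m = 332.4 / (10 × 0.84) = 39.6 kg.

m ≈ 39.6 kg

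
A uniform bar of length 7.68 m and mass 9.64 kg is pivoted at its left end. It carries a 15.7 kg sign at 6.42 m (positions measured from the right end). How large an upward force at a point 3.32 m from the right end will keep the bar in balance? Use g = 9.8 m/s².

F ≈ 128 N

About the left end:
Beam weight: 9.64 × 9.8 = 94.47 N down at 3.84 m → arm 3.84 m, τ = 94.47 × 3.84 = 362.8 N·m clockwise.
Sign: 15.7 × 9.8 = 153.9 N down at 6.42 m → arm 1.26 m, τ = 153.9 × 1.26 = 193.9 N·m clockwise.
Net moment of the loads = 556.7 N·m clockwise.
The upward force F acts at a point 3.32 m from the right end, arm 4.36 m, giving F × 4.36 counterclockwise.
Στ = 0 ⇒ F × 4.36 = 556.7 ⇒ F = 556.7 / 4.36 = 128 N.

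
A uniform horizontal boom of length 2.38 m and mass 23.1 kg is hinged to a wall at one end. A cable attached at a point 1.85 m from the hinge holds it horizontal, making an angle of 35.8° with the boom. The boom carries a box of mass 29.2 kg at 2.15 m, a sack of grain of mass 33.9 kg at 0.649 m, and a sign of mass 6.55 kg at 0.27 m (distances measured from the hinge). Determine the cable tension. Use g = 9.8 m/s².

Choose the hinge as the axis so the unknown hinge reaction has zero arm there.
Beam weight: 23.1 × 9.8 = 226.4 N down at 1.19 m → arm 1.19 m, τ = 226.4 × 1.19 = 269.4 N·m clockwise.
Box: 29.2 × 9.8 = 286.2 N down at 2.15 m → arm 2.15 m, τ = 286.2 × 2.15 = 615.3 N·m clockwise.
Sack of grain: 33.9 × 9.8 = 332.2 N down at 0.649 m → arm 0.649 m, τ = 332.2 × 0.649 = 215.6 N·m clockwise.
Sign: 6.55 × 9.8 = 64.19 N down at 0.27 m → arm 0.27 m, τ = 64.19 × 0.27 = 17.33 N·m clockwise.
Total clockwise load moment = 1118 N·m.
The cable tension T acts at 1.85 m; only its component perpendicular to the boom, T sinθ, produces torque. sin 35.8° = 0.585.
Setting net torque to zero: T × 1.85 × 0.585 = 1118 → T = 1118 / 1.082 = 1030 N.

T ≈ 1030 N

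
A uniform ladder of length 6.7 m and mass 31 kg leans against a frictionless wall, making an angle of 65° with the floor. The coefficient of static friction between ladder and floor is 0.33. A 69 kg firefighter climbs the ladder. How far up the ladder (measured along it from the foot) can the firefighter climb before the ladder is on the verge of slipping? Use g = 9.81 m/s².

Sum moments about the foot of the ladder (the floor normal and friction both act there and drop out).
Ladder weight 31×9.81 = 304.1 N acts at 3.35 m along the ladder; its horizontal arm is 3.35·cos65° = 1.416 m → τ = 430.6 N·m clockwise.
Firefighter weight 69×9.81 = 676.9 N at distance d → arm d·cos65° → τ = 676.9·d·0.4226 clockwise.
Wall normal N at the top has arm L sinθ = 6.072 m counterclockwise, so Στ = 0 gives N·6.072 = 430.6 + 286.1·d.
ΣFy = 0 ⇒ N_floor = 981 N, so the maximum friction is μ_s·N_floor = 0.33×981 = 323.7 N. ΣFx = 0 ⇒ N_wall = f, so at the slipping point N = 323.7 N.
Substituting: 323.7×6.072 = 430.6 + 286.1·d ⇒ d = (1966 − 430.6) / 286.1 = 5.37 m.

d ≈ 5.37 m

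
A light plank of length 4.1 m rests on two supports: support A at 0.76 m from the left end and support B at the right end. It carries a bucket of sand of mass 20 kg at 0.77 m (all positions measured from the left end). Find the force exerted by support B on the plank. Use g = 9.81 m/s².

R_B ≈ 0.587 N

Take moments about support A.
Bucket of sand: 20 × 9.81 = 196.2 N down at 0.77 m → arm 0.01 m, τ = 196.2 × 0.01 = 1.962 N·m clockwise.
Net load moment about support A = 1.962 N·m clockwise.
Reaction R at support B is upward at 4.1 m, arm 3.34 m → moment R × 3.34 counterclockwise.
Στ = 0 ⇒ R × 3.34 = 1.962 ⇒ R = 0.587 N.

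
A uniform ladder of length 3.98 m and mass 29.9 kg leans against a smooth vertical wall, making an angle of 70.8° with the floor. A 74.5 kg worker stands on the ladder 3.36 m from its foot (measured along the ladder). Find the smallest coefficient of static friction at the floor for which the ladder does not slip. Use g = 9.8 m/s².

μ_min ≈ 0.26

Take moments about the foot of the ladder.
Ladder weight 29.9×9.8 = 293 N acts at 1.99 m along the ladder; its horizontal arm is 1.99·cos70.8° = 0.6544 m → τ = 191.7 N·m clockwise.
Worker: 74.5×9.8 = 730.1 N at 3.36 m → arm 1.105 m → τ = 806.8 N·m clockwise.
Wall normal N acts horizontally at the top; its moment arm is the height L sinθ = 3.98·sin70.8° = 3.759 m, counterclockwise.
Setting net torque to zero: N × 3.759 = 998.5 → N = 265.6 N.
ΣFx = 0 ⇒ f = N_wall = 265.6 N. ΣFy = 0 ⇒ N_floor = 1023 N.
μ_min = f / N_floor = 265.6 / 1023 = 0.26.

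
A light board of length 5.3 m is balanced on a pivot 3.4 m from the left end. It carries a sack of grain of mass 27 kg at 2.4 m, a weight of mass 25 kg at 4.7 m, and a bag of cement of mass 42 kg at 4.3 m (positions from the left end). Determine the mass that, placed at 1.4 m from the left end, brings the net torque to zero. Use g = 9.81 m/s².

m ≈ 21.6 kg

Taking torques about the pivot (at 3.4 m from the left end):
Sack of grain: 27 × 9.81 = 264.9 N down at 2.4 m → arm 1 m, τ = 264.9 × 1 = 264.9 N·m counterclockwise.
Weight: 25 × 9.81 = 245.2 N down at 4.7 m → arm 1.3 m, τ = 245.2 × 1.3 = 318.8 N·m clockwise.
Bag of cement: 42 × 9.81 = 412 N down at 4.3 m → arm 0.9 m, τ = 412 × 0.9 = 370.8 N·m clockwise.
Net moment of known loads = 424.7 N·m clockwise.
An unknown mass m at 1.4 m has arm 2 m; its moment is m·g·2 counterclockwise.
Setting net torque to zero: m × 9.81 × 2 = 424.7 → m = 424.7 / (9.81 × 2) = 21.6 kg.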